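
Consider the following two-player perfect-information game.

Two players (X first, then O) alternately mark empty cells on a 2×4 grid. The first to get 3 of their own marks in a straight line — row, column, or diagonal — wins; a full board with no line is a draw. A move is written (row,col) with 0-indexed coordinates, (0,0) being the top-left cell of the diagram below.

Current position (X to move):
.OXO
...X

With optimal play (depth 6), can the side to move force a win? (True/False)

ply 1, X at .OXO/...X | (0,0)=+0→XOXO/...X*; (1,0)=+0→.OXO/X..X; (1,1)=+0→.OXO/.X.X; (1,2)=+0→.OXO/..XX
ply 2, O at XOXO/...X | (1,0)=+0→XOXO/O..X*; (1,1)=+0→XOXO/.O.X; (1,2)=+0→XOXO/..OX
ply 3, X at XOXO/O..X | (1,1)=+0→XOXO/OX.X*; (1,2)=+0→XOXO/O.XX
ply 4, O at XOXO/OX.X | (1,2)=+0→XOXO/OXOX*
ply 5: XOXO/OXOX is terminal +0 (X); from .OXO/...X depth 6

X winning at [.OXO/...X]: False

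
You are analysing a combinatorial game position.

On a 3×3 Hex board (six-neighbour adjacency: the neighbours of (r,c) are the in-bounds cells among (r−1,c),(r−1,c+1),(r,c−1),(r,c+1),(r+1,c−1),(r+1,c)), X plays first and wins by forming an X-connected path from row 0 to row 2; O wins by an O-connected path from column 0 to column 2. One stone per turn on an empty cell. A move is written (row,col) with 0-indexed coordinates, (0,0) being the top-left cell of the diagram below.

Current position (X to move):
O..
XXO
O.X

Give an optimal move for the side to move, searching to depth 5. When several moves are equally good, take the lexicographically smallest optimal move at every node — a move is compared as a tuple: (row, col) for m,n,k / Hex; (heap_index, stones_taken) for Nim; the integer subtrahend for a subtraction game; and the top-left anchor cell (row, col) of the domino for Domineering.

X's best at [O../XXO/O.X]: (2,1)

p1 X@[O../XXO/O.X]: (0,1)[OX./XXO/O.X]-1 (0,2)[O.X/XXO/O.X]-1 (2,1)[O../XXO/OXX]+1*
p2 O@[O../XXO/OXX]: (0,1)[OO./XXO/OXX]-1* (0,2)[O.O/XXO/OXX]-1
p3 X@[OO./XXO/OXX]: (0,2)[OOX/XXO/OXX]+1*
p4 O@[OOX/XXO/OXX] terminal -1; root [O../XXO/O.X] d5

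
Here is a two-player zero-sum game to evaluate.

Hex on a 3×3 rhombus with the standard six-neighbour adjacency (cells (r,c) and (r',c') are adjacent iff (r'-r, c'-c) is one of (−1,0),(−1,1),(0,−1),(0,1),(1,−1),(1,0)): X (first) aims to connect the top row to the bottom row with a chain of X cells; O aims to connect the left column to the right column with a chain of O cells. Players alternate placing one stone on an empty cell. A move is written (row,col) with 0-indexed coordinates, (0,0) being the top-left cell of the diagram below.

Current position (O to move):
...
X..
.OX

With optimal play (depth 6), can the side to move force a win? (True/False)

O winning at [.../X../.OX]: False

p1 O@[.../X../.OX]: (0,0)[O../X../.OX]-1* (0,1)[.O./X../.OX]-1 (0,2)[..O/X../.OX]-1 (1,1)[.../XO./.OX]-1 (1,2)[.../X.O/.OX]-1 (2,0)[.../X../OOX]-1
p2 X@[O../X../.OX]: (0,1)[OX./X../.OX]+1* (0,2)[O.X/X../.OX]+1 (1,1)[O../XX./.OX]+1 (1,2)[O../X.X/.OX]+1 (2,0)[O../X../XOX]+1
p3 O@[OX./X../.OX]: (0,2)[OXO/X../.OX]-1* (1,1)[OX./XO./.OX]-1 (1,2)[OX./X.O/.OX]-1 (2,0)[OX./X../OOX]-1
p4 X@[OXO/X../.OX]: (1,1)[OXO/XX./.OX]+1* (1,2)[OXO/X.X/.OX]+1 (2,0)[OXO/X../XOX]+1
p5 O@[OXO/XX./.OX]: (1,2)[OXO/XXO/.OX]-1* (2,0)[OXO/XX./OOX]-1
p6 X@[OXO/XXO/.OX]: (2,0)[OXO/XXO/XOX]+1*
p7 O@[OXO/XXO/XOX] terminal -1; root [.../X../.OX] d6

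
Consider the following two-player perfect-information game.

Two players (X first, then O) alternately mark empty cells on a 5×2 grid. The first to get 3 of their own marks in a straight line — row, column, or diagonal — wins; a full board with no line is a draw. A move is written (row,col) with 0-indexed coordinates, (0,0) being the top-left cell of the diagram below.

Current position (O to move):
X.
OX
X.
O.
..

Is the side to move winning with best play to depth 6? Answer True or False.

p1 O@[X./OX/X./O./..]: (0,1)[XO/OX/X./O./..]+0* (2,1)[X./OX/XO/O./..]+0 (3,1)[X./OX/X./OO/..]+0 (4,0)[X./OX/X./O./O.]-1 (4,1)[X./OX/X./O./.O]-1
p2 X@[XO/OX/X./O./..]: (2,1)[XO/OX/XX/O./..]+0* (3,1)[XO/OX/X./OX/..]+0 (4,0)[XO/OX/X./O./X.]+0 (4,1)[XO/OX/X./O./.X]+0
p3 O@[XO/OX/XX/O./..]: (3,1)[XO/OX/XX/OO/..]+0* (4,0)[XO/OX/XX/O./O.]-1 (4,1)[XO/OX/XX/O./.O]-1
p4 X@[XO/OX/XX/OO/..]: (4,0)[XO/OX/XX/OO/X.]+0* (4,1)[XO/OX/XX/OO/.X]+0
p5 O@[XO/OX/XX/OO/X.]: (4,1)[XO/OX/XX/OO/XO]+0*
p6 X@[XO/OX/XX/OO/XO] terminal +0; root [X./OX/X./O./..] d6

O winning at [X./OX/X./O./..]: False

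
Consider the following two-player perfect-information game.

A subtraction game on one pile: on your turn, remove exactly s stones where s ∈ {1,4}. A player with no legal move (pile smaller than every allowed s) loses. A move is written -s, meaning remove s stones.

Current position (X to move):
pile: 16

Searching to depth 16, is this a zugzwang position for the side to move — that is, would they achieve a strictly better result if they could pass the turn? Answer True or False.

zugzwang(16, X) = False

ply 1, X at 16 | -1=+1→15*; -4=+1→12
ply 2, O at 15 | -1=-1→14*; -4=-1→11
ply 3, X at 14 | -1=-1→13; -4=+1→10*
ply 4, O at 10 | -1=-1→9*; -4=-1→6
ply 5, X at 9 | -1=-1→8; -4=+1→5*
ply 6, O at 5 | -1=-1→4*; -4=-1→1
ply 7, X at 4 | -1=-1→3; -4=+1→0*
ply 8: 0 is terminal -1 (O); from 16 depth 16
if X skipped the turn, O would face:
~ ply 1, O at 16 | -1=+1→15*; -4=+1→12
~ ply 2, X at 15 | -1=-1→14*; -4=-1→11
~ ply 3, O at 14 | -1=-1→13; -4=+1→10*
~ ply 4, X at 10 | -1=-1→9*; -4=-1→6
~ ply 5, O at 9 | -1=-1→8; -4=+1→5*
~ ply 6, X at 5 | -1=-1→4*; -4=-1→1
~ ply 7, O at 4 | -1=-1→3; -4=+1→0*
~ ply 8: 0 is terminal -1 (X); from 16 depth 16
compare (X): move=+1 vs pass=-1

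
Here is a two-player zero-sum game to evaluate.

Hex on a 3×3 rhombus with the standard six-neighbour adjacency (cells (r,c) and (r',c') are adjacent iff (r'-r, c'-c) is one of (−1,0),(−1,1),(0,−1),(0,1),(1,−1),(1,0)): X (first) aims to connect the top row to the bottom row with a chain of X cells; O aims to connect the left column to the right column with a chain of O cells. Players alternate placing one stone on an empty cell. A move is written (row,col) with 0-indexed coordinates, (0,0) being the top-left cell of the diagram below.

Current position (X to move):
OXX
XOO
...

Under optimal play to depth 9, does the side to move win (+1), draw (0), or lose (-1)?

value(OXX/XOO/..., X) = +1

[OXX/XOO/...] X move#1: (2,0):+1/OXX/XOO/X..*, (2,1):-1/OXX/XOO/.X., (2,2):-1/OXX/XOO/..X
[OXX/XOO/X..] end (terminal -1, O#2); searched OXX/XOO/... to 9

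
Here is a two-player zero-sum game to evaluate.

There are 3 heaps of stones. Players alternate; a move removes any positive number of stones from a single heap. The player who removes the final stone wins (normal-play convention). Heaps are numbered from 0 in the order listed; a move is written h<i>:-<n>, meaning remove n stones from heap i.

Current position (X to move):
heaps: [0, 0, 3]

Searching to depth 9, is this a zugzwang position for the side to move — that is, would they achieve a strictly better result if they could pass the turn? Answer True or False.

zugzwang((0,0,3), X) = False

[(0,0,3)] X move#1: h2:-1:-1/(0,0,2), h2:-2:-1/(0,0,1), h2:-3:+1/(0,0,0)*
[(0,0,0)] end (terminal -1, O#2); searched (0,0,3) to 9
suppose X passes — search the same position with O to move:
pass> [(0,0,3)] O move#1: h2:-1:-1/(0,0,2), h2:-2:-1/(0,0,1), h2:-3:+1/(0,0,0)*
pass> [(0,0,0)] end (terminal -1, X#2); searched (0,0,3) to 9
for X: play +1, pass -1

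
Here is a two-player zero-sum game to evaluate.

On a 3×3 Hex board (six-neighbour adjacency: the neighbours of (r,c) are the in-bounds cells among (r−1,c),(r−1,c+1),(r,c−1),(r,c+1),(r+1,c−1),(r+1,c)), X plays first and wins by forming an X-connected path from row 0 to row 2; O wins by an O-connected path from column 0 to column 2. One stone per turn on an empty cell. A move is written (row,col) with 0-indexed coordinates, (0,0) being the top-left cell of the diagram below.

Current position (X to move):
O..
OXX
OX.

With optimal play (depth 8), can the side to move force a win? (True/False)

p1 X@[O../OXX/OX.]: (0,1)[OX./OXX/OX.]+1* (0,2)[O.X/OXX/OX.]+1 (2,2)[O../OXX/OXX]+1
p2 O@[OX./OXX/OX.] terminal -1; root [O../OXX/OX.] d8

X winning at [O../OXX/OX.]: True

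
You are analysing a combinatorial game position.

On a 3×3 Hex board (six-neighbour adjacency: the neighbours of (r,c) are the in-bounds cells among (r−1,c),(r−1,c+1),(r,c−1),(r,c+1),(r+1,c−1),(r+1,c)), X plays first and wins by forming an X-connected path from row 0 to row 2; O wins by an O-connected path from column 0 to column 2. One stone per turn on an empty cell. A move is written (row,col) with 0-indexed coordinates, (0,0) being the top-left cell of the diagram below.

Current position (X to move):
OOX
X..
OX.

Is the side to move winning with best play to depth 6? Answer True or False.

X winning at [OOX/X../OX.]: True

p1 X@[OOX/X../OX.]: (1,1)[OOX/XX./OX.]+1* (1,2)[OOX/X.X/OX.]+1 (2,2)[OOX/X../OXX]+1
p2 O@[OOX/XX./OX.] terminal -1; root [OOX/X../OX.] d6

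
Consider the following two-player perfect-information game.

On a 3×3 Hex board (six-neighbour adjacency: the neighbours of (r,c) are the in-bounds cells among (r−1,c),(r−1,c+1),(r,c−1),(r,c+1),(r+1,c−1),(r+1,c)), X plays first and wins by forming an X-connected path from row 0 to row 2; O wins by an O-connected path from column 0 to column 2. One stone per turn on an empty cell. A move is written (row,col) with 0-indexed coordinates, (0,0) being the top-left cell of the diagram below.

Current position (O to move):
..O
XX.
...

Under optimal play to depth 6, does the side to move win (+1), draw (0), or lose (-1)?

ply 1, O at ..O/XX./... | (0,0)=-1→O.O/XX./...*; (0,1)=-1→.OO/XX./...; (1,2)=-1→..O/XXO/...; (2,0)=-1→..O/XX./O..; (2,1)=-1→..O/XX./.O.; (2,2)=-1→..O/XX./..O
ply 2, X at O.O/XX./... | (0,1)=+1→OXO/XX./...*; (1,2)=-1→O.O/XXX/...; (2,0)=-1→O.O/XX./X..; (2,1)=-1→O.O/XX./.X.; (2,2)=-1→O.O/XX./..X
ply 3, O at OXO/XX./... | (1,2)=-1→OXO/XXO/...*; (2,0)=-1→OXO/XX./O..; (2,1)=-1→OXO/XX./.O.; (2,2)=-1→OXO/XX./..O
ply 4, X at OXO/XXO/... | (2,0)=+1→OXO/XXO/X..*; (2,1)=+1→OXO/XXO/.X.; (2,2)=+1→OXO/XXO/..X
ply 5: OXO/XXO/X.. is terminal -1 (O); from ..O/XX./... depth 6

value(..O/XX./..., O) = -1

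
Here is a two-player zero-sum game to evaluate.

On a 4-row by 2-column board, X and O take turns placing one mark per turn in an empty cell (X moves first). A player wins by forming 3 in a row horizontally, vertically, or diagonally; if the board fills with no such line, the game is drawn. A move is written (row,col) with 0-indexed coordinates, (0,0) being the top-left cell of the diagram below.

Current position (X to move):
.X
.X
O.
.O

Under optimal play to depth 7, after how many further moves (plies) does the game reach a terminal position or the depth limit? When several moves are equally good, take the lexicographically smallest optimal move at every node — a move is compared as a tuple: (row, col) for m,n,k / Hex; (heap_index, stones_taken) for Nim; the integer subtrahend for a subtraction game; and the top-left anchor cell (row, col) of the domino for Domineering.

PV length from [.X/.X/O./.O]: 1 ply

[.X/.X/O./.O] X move#1: (0,0):+0/XX/.X/O./.O, (1,0):+0/.X/XX/O./.O, (2,1):+1/.X/.X/OX/.O*, (3,0):+0/.X/.X/O./XO
[.X/.X/OX/.O] end (terminal -1, O#2); searched .X/.X/O./.O to 7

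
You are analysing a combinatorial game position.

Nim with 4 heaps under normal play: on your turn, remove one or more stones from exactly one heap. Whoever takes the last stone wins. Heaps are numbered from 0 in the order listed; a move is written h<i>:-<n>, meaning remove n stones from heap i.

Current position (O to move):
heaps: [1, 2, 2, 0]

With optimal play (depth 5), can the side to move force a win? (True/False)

p1 O@[(1,2,2,0)]: h0:-1[(0,2,2,0)]+1* h1:-1[(1,1,2,0)]-1 h1:-2[(1,0,2,0)]-1 h2:-1[(1,2,1,0)]-1 h2:-2[(1,2,0,0)]-1
p2 X@[(0,2,2,0)]: h1:-1[(0,1,2,0)]-1* h1:-2[(0,0,2,0)]-1 h2:-1[(0,2,1,0)]-1 h2:-2[(0,2,0,0)]-1
p3 O@[(0,1,2,0)]: h1:-1[(0,0,2,0)]-1 h2:-1[(0,1,1,0)]+1* h2:-2[(0,1,0,0)]-1
p4 X@[(0,1,1,0)]: h1:-1[(0,0,1,0)]-1* h2:-1[(0,1,0,0)]-1
p5 O@[(0,0,1,0)]: h2:-1[(0,0,0,0)]+1*
p6 X@[(0,0,0,0)] terminal -1; root [(1,2,2,0)] d5

O winning at [(1,2,2,0)]: True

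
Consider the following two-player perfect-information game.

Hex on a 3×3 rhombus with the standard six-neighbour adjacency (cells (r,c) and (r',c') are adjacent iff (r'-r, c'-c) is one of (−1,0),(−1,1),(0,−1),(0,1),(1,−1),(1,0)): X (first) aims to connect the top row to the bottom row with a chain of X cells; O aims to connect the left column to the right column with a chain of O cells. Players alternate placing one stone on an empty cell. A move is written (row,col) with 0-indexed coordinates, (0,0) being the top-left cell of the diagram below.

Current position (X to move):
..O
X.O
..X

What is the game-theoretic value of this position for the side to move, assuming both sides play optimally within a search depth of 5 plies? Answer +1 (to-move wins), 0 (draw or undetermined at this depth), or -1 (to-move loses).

[..O/X.O/..X] X move#1: (0,0):-1/X.O/X.O/..X, (0,1):-1/.XO/X.O/..X, (1,1):+1/..O/XXO/..X*, (2,0):+1/..O/X.O/X.X, (2,1):+1/..O/X.O/.XX
[..O/XXO/..X] O move#2: (0,0):-1/O.O/XXO/..X*, (0,1):-1/.OO/XXO/..X, (2,0):-1/..O/XXO/O.X, (2,1):-1/..O/XXO/.OX
[O.O/XXO/..X] X move#3: (0,1):+1/OXO/XXO/..X*, (2,0):-1/O.O/XXO/X.X, (2,1):-1/O.O/XXO/.XX
[OXO/XXO/..X] O move#4: (2,0):-1/OXO/XXO/O.X*, (2,1):-1/OXO/XXO/.OX
[OXO/XXO/O.X] X move#5: (2,1):+1/OXO/XXO/OXX*
[OXO/XXO/OXX] end (terminal -1, O#6); searched ..O/X.O/..X to 5

value(..O/X.O/..X, X) = +1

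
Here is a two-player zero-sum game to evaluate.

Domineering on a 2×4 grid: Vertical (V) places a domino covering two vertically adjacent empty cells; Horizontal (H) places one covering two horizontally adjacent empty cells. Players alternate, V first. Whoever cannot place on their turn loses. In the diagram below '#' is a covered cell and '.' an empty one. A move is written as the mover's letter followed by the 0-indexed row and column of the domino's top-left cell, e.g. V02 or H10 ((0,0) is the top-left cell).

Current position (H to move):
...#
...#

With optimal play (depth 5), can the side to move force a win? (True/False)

[...#/...#] H move#1: H00:+1/##.#/...#*, H01:+1/.###/...#, H10:+1/...#/##.#, H11:+1/...#/.###
[##.#/...#] V move#2: V02:-1/####/..##*
[####/..##] H move#3: H10:+1/####/####*
[####/####] end (terminal -1, V#4); searched ...#/...# to 5

H winning at [...#/...#]: True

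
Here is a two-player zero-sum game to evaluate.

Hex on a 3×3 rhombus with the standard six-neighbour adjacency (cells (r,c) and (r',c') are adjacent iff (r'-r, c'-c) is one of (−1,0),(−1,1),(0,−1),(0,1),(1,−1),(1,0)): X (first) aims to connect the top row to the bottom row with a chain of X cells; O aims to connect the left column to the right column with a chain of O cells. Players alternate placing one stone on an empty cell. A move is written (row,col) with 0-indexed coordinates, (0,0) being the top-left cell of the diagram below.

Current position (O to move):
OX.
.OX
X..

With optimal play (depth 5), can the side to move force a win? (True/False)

[OX./.OX/X..] O move#1: (0,2):-1/OXO/.OX/X..*, (1,0):-1/OX./OOX/X.., (2,1):-1/OX./.OX/XO., (2,2):-1/OX./.OX/X.O
[OXO/.OX/X..] X move#2: (1,0):+1/OXO/XOX/X..*, (2,1):-1/OXO/.OX/XX., (2,2):-1/OXO/.OX/X.X
[OXO/XOX/X..] end (terminal -1, O#3); searched OX./.OX/X.. to 5

O winning at [OX./.OX/X..]: False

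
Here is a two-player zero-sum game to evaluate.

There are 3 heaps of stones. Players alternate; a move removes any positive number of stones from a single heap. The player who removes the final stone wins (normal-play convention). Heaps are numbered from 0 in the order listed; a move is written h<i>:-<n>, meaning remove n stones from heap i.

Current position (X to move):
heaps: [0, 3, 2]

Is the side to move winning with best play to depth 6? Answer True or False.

X winning at [(0,3,2)]: True

p1 X@[(0,3,2)]: h1:-1[(0,2,2)]+1* h1:-2[(0,1,2)]-1 h1:-3[(0,0,2)]-1 h2:-1[(0,3,1)]-1 h2:-2[(0,3,0)]-1
p2 O@[(0,2,2)]: h1:-1[(0,1,2)]-1* h1:-2[(0,0,2)]-1 h2:-1[(0,2,1)]-1 h2:-2[(0,2,0)]-1
p3 X@[(0,1,2)]: h1:-1[(0,0,2)]-1 h2:-1[(0,1,1)]+1* h2:-2[(0,1,0)]-1
p4 O@[(0,1,1)]: h1:-1[(0,0,1)]-1* h2:-1[(0,1,0)]-1
p5 X@[(0,0,1)]: h2:-1[(0,0,0)]+1*
p6 O@[(0,0,0)] terminal -1; root [(0,3,2)] d6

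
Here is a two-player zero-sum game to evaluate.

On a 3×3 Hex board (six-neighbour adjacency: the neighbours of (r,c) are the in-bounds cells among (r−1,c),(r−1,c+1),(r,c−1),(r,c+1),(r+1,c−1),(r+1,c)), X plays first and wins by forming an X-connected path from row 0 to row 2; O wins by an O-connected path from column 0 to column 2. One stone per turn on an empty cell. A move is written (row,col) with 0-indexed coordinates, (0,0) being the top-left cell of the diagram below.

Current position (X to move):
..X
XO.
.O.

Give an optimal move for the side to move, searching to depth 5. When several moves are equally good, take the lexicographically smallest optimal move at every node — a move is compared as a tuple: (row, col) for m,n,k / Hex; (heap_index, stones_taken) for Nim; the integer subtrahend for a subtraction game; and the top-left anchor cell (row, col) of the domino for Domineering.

[..X/XO./.O.] X move#1: (0,0):-1/X.X/XO./.O., (0,1):-1/.XX/XO./.O., (1,2):+1/..X/XOX/.O.*, (2,0):+1/..X/XO./XO., (2,2):+1/..X/XO./.OX
[..X/XOX/.O.] O move#2: (0,0):-1/O.X/XOX/.O.*, (0,1):-1/.OX/XOX/.O., (2,0):-1/..X/XOX/OO., (2,2):-1/..X/XOX/.OO
[O.X/XOX/.O.] X move#3: (0,1):+1/OXX/XOX/.O.*, (2,0):+1/O.X/XOX/XO., (2,2):+1/O.X/XOX/.OX
[OXX/XOX/.O.] O move#4: (2,0):-1/OXX/XOX/OO.*, (2,2):-1/OXX/XOX/.OO
[OXX/XOX/OO.] X move#5: (2,2):+1/OXX/XOX/OOX*
[OXX/XOX/OOX] end (terminal -1, O#6); searched ..X/XO./.O. to 5

X's best at [..X/XO./.O.]: (1,2)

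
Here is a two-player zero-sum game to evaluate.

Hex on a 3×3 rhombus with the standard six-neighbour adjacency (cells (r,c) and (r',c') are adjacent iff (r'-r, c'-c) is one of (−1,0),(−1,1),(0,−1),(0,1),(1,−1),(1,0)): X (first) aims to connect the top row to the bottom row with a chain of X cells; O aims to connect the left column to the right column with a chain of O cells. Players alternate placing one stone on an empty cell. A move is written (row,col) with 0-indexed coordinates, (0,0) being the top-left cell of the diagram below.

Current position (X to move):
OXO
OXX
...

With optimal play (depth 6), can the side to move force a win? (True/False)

[OXO/OXX/...] X move#1: (2,0):+1/OXO/OXX/X..*, (2,1):+1/OXO/OXX/.X., (2,2):+1/OXO/OXX/..X
[OXO/OXX/X..] end (terminal -1, O#2); searched OXO/OXX/... to 6

X winning at [OXO/OXX/...]: True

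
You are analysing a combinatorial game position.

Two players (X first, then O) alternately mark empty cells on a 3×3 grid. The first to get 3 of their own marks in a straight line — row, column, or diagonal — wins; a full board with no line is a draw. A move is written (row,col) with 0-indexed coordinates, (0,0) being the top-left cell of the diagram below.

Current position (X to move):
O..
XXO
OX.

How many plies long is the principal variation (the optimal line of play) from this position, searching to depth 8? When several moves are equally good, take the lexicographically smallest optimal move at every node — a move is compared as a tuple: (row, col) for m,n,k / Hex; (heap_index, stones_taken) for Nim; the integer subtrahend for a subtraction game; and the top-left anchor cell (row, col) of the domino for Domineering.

ply 1, X at O../XXO/OX. | (0,1)=+1→OX./XXO/OX.*; (0,2)=+0→O.X/XXO/OX.; (2,2)=+0→O../XXO/OXX
ply 2: OX./XXO/OX. is terminal -1 (O); from O../XXO/OX. depth 8

PV length from [O../XXO/OX.]: 1 ply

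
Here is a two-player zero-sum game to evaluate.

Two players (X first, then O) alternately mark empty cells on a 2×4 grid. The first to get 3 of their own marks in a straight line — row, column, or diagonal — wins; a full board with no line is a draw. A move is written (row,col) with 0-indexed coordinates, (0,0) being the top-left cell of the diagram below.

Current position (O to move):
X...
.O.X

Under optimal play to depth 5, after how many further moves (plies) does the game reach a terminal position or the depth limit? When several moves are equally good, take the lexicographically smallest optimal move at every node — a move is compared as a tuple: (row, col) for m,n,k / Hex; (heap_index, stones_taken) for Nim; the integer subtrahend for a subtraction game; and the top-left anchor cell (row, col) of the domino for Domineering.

PV length from [X.../.O.X]: 5 plies

[X.../.O.X] O move#1: (0,1):+0/XO../.O.X*, (0,2):+0/X.O./.O.X, (0,3):+0/X..O/.O.X, (1,0):+0/X.../OO.X, (1,2):+0/X.../.OOX
[XO../.O.X] X move#2: (0,2):+0/XOX./.O.X*, (0,3):+0/XO.X/.O.X, (1,0):+0/XO../XO.X, (1,2):+0/XO../.OXX
[XOX./.O.X] O move#3: (0,3):+0/XOXO/.O.X*, (1,0):+0/XOX./OO.X, (1,2):+0/XOX./.OOX
[XOXO/.O.X] X move#4: (1,0):+0/XOXO/XO.X*, (1,2):+0/XOXO/.OXX
[XOXO/XO.X] O move#5: (1,2):+0/XOXO/XOOX*
[XOXO/XOOX] end (terminal +0, X#6); searched X.../.O.X to 5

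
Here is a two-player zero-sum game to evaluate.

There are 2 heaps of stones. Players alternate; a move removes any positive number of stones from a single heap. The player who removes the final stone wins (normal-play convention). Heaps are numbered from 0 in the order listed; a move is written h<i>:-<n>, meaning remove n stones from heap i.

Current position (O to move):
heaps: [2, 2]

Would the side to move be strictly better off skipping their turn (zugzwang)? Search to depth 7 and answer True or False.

[(2,2)] O move#1: h0:-1:-1/(1,2)*, h0:-2:-1/(0,2), h1:-1:-1/(2,1), h1:-2:-1/(2,0)
[(1,2)] X move#2: h0:-1:-1/(0,2), h1:-1:+1/(1,1)*, h1:-2:-1/(1,0)
[(1,1)] O move#3: h0:-1:-1/(0,1)*, h1:-1:-1/(1,0)
[(0,1)] X move#4: h1:-1:+1/(0,0)*
[(0,0)] end (terminal -1, O#5); searched (2,2) to 7
suppose O passes — search the same position with X to move:
pass> [(2,2)] X move#1: h0:-1:-1/(1,2)*, h0:-2:-1/(0,2), h1:-1:-1/(2,1), h1:-2:-1/(2,0)
pass> [(1,2)] O move#2: h0:-1:-1/(0,2), h1:-1:+1/(1,1)*, h1:-2:-1/(1,0)
pass> [(1,1)] X move#3: h0:-1:-1/(0,1)*, h1:-1:-1/(1,0)
pass> [(0,1)] O move#4: h1:-1:+1/(0,0)*
pass> [(0,0)] end (terminal -1, X#5); searched (2,2) to 7
for O: play -1, pass +1

zugzwang((2,2), O) = True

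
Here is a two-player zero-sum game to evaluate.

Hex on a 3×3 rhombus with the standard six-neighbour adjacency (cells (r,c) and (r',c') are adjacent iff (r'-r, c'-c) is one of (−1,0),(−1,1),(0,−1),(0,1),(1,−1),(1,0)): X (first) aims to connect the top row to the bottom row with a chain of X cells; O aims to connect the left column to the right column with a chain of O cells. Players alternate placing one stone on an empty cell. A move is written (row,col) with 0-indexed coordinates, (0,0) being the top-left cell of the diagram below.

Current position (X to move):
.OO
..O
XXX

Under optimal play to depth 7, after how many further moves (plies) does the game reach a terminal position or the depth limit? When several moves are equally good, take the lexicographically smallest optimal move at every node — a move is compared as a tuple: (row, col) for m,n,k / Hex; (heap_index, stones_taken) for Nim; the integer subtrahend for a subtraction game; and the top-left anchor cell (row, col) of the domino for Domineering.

ply 1, X at .OO/..O/XXX | (0,0)=-1→XOO/..O/XXX*; (1,0)=-1→.OO/X.O/XXX; (1,1)=-1→.OO/.XO/XXX
ply 2, O at XOO/..O/XXX | (1,0)=+1→XOO/O.O/XXX*; (1,1)=-1→XOO/.OO/XXX
ply 3: XOO/O.O/XXX is terminal -1 (X); from .OO/..O/XXX depth 7

PV length from [.OO/..O/XXX]: 2 plies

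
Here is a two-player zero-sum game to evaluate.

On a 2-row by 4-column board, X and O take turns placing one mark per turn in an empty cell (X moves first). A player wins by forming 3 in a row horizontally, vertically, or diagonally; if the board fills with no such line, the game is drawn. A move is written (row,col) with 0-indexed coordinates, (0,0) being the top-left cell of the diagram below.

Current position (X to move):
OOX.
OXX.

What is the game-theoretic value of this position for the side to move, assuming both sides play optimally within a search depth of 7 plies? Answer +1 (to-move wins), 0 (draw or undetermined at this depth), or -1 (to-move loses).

value(OOX./OXX., X) = +1

ply 1, X at OOX./OXX. | (0,3)=+0→OOXX/OXX.; (1,3)=+1→OOX./OXXX*
ply 2: OOX./OXXX is terminal -1 (O); from OOX./OXX. depth 7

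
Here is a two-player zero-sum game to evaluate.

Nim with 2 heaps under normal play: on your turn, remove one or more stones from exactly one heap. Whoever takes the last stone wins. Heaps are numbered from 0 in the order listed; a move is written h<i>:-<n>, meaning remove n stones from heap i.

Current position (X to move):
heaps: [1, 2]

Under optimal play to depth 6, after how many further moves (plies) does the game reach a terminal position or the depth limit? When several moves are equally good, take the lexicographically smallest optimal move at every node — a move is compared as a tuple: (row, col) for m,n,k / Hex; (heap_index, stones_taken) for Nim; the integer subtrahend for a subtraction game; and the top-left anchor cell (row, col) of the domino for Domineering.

p1 X@[(1,2)]: h0:-1[(0,2)]-1 h1:-1[(1,1)]+1* h1:-2[(1,0)]-1
p2 O@[(1,1)]: h0:-1[(0,1)]-1* h1:-1[(1,0)]-1
p3 X@[(0,1)]: h1:-1[(0,0)]+1*
p4 O@[(0,0)] terminal -1; root [(1,2)] d6

PV length from [(1,2)]: 3 plies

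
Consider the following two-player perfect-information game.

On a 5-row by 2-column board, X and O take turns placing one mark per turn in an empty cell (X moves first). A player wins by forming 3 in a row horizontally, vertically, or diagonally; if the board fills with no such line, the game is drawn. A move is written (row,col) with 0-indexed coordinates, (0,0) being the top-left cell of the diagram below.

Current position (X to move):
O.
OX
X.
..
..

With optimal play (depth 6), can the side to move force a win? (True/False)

X winning at [O./OX/X./../..]: True

ply 1, X at O./OX/X./../.. | (0,1)=+0→OX/OX/X./../..; (2,1)=+1→O./OX/XX/../..*; (3,0)=+1→O./OX/X./X./..; (3,1)=+0→O./OX/X./.X/..; (4,0)=+1→O./OX/X./../X.; (4,1)=+0→O./OX/X./../.X
ply 2, O at O./OX/XX/../.. | (0,1)=-1→OO/OX/XX/../..*; (3,0)=-1→O./OX/XX/O./..; (3,1)=-1→O./OX/XX/.O/..; (4,0)=-1→O./OX/XX/../O.; (4,1)=-1→O./OX/XX/../.O
ply 3, X at OO/OX/XX/../.. | (3,0)=+1→OO/OX/XX/X./..*; (3,1)=+1→OO/OX/XX/.X/..; (4,0)=+1→OO/OX/XX/../X.; (4,1)=+0→OO/OX/XX/../.X
ply 4, O at OO/OX/XX/X./.. | (3,1)=-1→OO/OX/XX/XO/..*; (4,0)=-1→OO/OX/XX/X./O.; (4,1)=-1→OO/OX/XX/X./.O
ply 5, X at OO/OX/XX/XO/.. | (4,0)=+1→OO/OX/XX/XO/X.*; (4,1)=+0→OO/OX/XX/XO/.X
ply 6: OO/OX/XX/XO/X. is terminal -1 (O); from O./OX/X./../.. depth 6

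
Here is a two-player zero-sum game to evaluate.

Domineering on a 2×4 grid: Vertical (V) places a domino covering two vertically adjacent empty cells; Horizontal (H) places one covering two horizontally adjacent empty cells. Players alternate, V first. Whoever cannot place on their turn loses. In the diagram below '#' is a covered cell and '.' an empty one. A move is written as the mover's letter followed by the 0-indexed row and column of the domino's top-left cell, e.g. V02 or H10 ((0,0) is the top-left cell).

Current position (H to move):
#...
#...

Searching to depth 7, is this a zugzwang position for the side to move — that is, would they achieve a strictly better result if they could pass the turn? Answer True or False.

[#.../#...] H move#1: H01:+1/###./#...*, H02:+1/#.##/#..., H11:+1/#.../###., H12:+1/#.../#.##
[###./#...] V move#2: V03:-1/####/#..#*
[####/#..#] H move#3: H11:+1/####/####*
[####/####] end (terminal -1, V#4); searched #.../#... to 7
if H skipped the turn, V would face:
~ [#.../#...] V move#1: V01:-1/##../##.., V02:+1/#.#./#.#.*, V03:-1/#..#/#..#
~ [#.#./#.#.] end (terminal -1, H#2); searched #.../#... to 7
compare (H): move=+1 vs pass=-1

zugzwang(#.../#..., H) = False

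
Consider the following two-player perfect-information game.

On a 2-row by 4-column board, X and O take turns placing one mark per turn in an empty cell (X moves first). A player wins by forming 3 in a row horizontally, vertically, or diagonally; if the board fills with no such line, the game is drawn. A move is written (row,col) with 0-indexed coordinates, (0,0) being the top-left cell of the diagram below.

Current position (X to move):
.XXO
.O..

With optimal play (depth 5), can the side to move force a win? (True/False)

X winning at [.XXO/.O..]: True

p1 X@[.XXO/.O..]: (0,0)[XXXO/.O..]+1* (1,0)[.XXO/XO..]+0 (1,2)[.XXO/.OX.]+0 (1,3)[.XXO/.O.X]+0
p2 O@[XXXO/.O..] terminal -1; root [.XXO/.O..] d5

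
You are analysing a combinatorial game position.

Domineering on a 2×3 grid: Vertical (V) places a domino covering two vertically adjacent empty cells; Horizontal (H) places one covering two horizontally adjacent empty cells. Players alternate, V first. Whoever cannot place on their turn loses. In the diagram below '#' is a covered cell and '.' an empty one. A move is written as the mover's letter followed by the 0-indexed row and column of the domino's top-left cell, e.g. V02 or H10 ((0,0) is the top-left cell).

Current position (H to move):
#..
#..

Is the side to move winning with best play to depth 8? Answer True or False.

ply 1, H at #../#.. | H01=+1→###/#..*; H11=+1→#../###
ply 2: ###/#.. is terminal -1 (V); from #../#.. depth 8

H winning at [#../#..]: True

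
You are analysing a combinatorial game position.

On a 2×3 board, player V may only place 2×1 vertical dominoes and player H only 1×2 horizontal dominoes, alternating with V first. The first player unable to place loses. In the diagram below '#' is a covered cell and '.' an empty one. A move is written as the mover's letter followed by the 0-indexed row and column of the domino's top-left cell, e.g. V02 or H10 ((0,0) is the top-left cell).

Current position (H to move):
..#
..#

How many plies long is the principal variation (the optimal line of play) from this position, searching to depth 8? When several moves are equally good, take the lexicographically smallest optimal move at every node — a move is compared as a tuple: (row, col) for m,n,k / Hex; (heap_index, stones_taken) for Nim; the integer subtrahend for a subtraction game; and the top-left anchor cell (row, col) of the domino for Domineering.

ply 1, H at ..#/..# | H00=+1→###/..#*; H10=+1→..#/###
ply 2: ###/..# is terminal -1 (V); from ..#/..# depth 8

PV length from [..#/..#]: 1 ply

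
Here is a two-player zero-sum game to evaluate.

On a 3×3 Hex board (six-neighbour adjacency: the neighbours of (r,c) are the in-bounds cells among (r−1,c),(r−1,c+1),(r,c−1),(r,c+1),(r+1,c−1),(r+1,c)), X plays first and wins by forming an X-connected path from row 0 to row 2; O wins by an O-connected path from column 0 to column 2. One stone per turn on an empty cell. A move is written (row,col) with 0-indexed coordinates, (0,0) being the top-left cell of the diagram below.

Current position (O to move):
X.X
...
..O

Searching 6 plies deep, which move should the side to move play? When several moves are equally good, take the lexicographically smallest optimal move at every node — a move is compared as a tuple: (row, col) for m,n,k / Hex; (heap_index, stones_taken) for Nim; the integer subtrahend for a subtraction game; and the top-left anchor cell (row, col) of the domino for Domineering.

[X.X/.../..O] O move#1: (0,1):-1/XOX/.../..O, (1,0):-1/X.X/O../..O, (1,1):+1/X.X/.O./..O*, (1,2):-1/X.X/..O/..O, (2,0):-1/X.X/.../O.O, (2,1):-1/X.X/.../.OO
[X.X/.O./..O] X move#2: (0,1):-1/XXX/.O./..O*, (1,0):-1/X.X/XO./..O, (1,2):-1/X.X/.OX/..O, (2,0):-1/X.X/.O./X.O, (2,1):-1/X.X/.O./.XO
[XXX/.O./..O] O move#3: (1,0):+1/XXX/OO./..O*, (1,2):+1/XXX/.OO/..O, (2,0):+1/XXX/.O./O.O, (2,1):+1/XXX/.O./.OO
[XXX/OO./..O] X move#4: (1,2):-1/XXX/OOX/..O*, (2,0):-1/XXX/OO./X.O, (2,1):-1/XXX/OO./.XO
[XXX/OOX/..O] O move#5: (2,0):-1/XXX/OOX/O.O, (2,1):+1/XXX/OOX/.OO*
[XXX/OOX/.OO] end (terminal -1, X#6); searched X.X/.../..O to 6

O's best at [X.X/.../..O]: (1,1)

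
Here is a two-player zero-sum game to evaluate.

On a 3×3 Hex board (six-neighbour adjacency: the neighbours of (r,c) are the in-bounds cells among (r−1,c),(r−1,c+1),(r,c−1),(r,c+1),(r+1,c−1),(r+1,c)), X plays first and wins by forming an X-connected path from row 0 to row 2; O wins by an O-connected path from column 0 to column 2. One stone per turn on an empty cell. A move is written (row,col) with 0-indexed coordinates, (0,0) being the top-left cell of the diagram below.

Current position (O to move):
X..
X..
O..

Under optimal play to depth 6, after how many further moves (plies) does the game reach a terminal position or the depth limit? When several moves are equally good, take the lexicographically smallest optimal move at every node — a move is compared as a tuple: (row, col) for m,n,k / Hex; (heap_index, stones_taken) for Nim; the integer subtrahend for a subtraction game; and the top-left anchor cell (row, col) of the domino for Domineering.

PV length from [X../X../O..]: 3 plies

p1 O@[X../X../O..]: (0,1)[XO./X../O..]-1 (0,2)[X.O/X../O..]+1* (1,1)[X../XO./O..]+1 (1,2)[X../X.O/O..]+1 (2,1)[X../X../OO.]+1 (2,2)[X../X../O.O]+1
p2 X@[X.O/X../O..]: (0,1)[XXO/X../O..]-1* (1,1)[X.O/XX./O..]-1 (1,2)[X.O/X.X/O..]-1 (2,1)[X.O/X../OX.]-1 (2,2)[X.O/X../O.X]-1
p3 O@[XXO/X../O..]: (1,1)[XXO/XO./O..]+1* (1,2)[XXO/X.O/O..]+1 (2,1)[XXO/X../OO.]+1 (2,2)[XXO/X../O.O]+1
p4 X@[XXO/XO./O..] terminal -1; root [X../X../O..] d6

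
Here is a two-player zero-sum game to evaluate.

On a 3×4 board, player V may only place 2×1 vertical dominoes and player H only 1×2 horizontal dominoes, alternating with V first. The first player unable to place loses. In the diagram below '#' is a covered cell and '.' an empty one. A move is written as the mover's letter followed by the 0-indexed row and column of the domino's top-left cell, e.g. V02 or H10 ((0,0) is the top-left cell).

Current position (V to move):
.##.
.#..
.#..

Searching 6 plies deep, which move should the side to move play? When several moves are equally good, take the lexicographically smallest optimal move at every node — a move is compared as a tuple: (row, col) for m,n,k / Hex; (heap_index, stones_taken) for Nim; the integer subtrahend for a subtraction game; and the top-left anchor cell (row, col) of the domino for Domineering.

V's best at [.##./.#../.#..]: V03

ply 1, V at .##./.#../.#.. | V00=-1→###./##../.#..; V03=+1→.###/.#.#/.#..*; V10=-1→.##./##../##..; V12=+1→.##./.##./.##.; V13=+1→.##./.#.#/.#.#
ply 2, H at .###/.#.#/.#.. | H22=-1→.###/.#.#/.###*
ply 3, V at .###/.#.#/.### | V00=+1→####/##.#/.###*; V10=+1→.###/##.#/####
ply 4: ####/##.#/.### is terminal -1 (H); from .##./.#../.#.. depth 6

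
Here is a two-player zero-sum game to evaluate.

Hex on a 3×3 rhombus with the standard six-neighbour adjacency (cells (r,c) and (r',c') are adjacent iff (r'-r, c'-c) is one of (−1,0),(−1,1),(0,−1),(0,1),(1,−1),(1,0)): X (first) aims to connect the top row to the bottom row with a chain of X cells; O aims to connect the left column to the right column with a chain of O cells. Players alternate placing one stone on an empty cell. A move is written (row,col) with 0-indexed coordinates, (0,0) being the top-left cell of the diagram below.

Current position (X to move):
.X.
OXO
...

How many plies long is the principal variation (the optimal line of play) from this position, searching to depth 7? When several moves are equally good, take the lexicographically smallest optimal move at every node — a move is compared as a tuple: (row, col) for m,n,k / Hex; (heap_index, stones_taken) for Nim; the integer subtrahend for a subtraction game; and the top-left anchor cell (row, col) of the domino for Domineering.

[.X./OXO/...] X move#1: (0,0):+1/XX./OXO/...*, (0,2):+1/.XX/OXO/..., (2,0):+1/.X./OXO/X.., (2,1):+1/.X./OXO/.X., (2,2):+1/.X./OXO/..X
[XX./OXO/...] O move#2: (0,2):-1/XXO/OXO/...*, (2,0):-1/XX./OXO/O.., (2,1):-1/XX./OXO/.O., (2,2):-1/XX./OXO/..O
[XXO/OXO/...] X move#3: (2,0):+1/XXO/OXO/X..*, (2,1):+1/XXO/OXO/.X., (2,2):+1/XXO/OXO/..X
[XXO/OXO/X..] end (terminal -1, O#4); searched .X./OXO/... to 7

PV length from [.X./OXO/...]: 3 plies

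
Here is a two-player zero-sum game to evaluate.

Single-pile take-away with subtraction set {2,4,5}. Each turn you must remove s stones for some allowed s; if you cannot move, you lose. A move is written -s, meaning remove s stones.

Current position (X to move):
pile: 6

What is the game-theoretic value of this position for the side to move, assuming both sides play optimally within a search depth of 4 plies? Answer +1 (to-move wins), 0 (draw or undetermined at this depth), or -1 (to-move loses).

value(6, X) = +1

p1 X@[6]: -2[4]-1 -4[2]-1 -5[1]+1*
p2 O@[1] terminal -1; root [6] d4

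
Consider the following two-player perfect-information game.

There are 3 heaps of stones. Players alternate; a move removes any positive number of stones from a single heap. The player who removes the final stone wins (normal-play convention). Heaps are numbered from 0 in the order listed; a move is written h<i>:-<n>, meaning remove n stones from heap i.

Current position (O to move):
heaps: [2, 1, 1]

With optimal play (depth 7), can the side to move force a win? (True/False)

[(2,1,1)] O move#1: h0:-1:-1/(1,1,1), h0:-2:+1/(0,1,1)*, h1:-1:-1/(2,0,1), h2:-1:-1/(2,1,0)
[(0,1,1)] X move#2: h1:-1:-1/(0,0,1)*, h2:-1:-1/(0,1,0)
[(0,0,1)] O move#3: h2:-1:+1/(0,0,0)*
[(0,0,0)] end (terminal -1, X#4); searched (2,1,1) to 7

O winning at [(2,1,1)]: True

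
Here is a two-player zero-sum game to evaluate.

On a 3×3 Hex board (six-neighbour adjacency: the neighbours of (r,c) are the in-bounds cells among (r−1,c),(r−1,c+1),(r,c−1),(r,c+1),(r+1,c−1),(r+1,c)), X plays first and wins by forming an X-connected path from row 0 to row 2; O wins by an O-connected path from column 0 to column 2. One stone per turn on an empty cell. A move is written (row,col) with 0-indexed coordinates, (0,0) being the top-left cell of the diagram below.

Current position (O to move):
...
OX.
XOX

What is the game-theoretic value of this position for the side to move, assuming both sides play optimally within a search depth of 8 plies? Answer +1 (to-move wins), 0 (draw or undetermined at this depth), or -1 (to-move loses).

value(.../OX./XOX, O) = -1

ply 1, O at .../OX./XOX | (0,0)=-1→O../OX./XOX*; (0,1)=-1→.O./OX./XOX; (0,2)=-1→..O/OX./XOX; (1,2)=-1→.../OXO/XOX
ply 2, X at O../OX./XOX | (0,1)=+1→OX./OX./XOX*; (0,2)=+1→O.X/OX./XOX; (1,2)=+1→O../OXX/XOX
ply 3: OX./OX./XOX is terminal -1 (O); from .../OX./XOX depth 8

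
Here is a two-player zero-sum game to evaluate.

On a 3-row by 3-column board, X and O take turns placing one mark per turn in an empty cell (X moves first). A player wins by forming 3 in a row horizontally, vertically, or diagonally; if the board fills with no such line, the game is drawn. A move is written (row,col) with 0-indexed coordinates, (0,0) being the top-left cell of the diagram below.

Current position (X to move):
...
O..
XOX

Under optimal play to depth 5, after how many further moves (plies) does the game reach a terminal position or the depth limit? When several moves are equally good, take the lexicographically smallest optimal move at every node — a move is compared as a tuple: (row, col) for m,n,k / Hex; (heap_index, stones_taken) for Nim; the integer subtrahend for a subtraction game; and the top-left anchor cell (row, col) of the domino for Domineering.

PV length from [.../O../XOX]: 5 plies

p1 X@[.../O../XOX]: (0,0)[X../O../XOX]-1 (0,1)[.X./O../XOX]+0 (0,2)[..X/O../XOX]+1* (1,1)[.../OX./XOX]+1 (1,2)[.../O.X/XOX]+0
p2 O@[..X/O../XOX]: (0,0)[O.X/O../XOX]-1* (0,1)[.OX/O../XOX]-1 (1,1)[..X/OO./XOX]-1 (1,2)[..X/O.O/XOX]-1
p3 X@[O.X/O../XOX]: (0,1)[OXX/O../XOX]+1* (1,1)[O.X/OX./XOX]+1 (1,2)[O.X/O.X/XOX]+1
p4 O@[OXX/O../XOX]: (1,1)[OXX/OO./XOX]-1* (1,2)[OXX/O.O/XOX]-1
p5 X@[OXX/OO./XOX]: (1,2)[OXX/OOX/XOX]+1*
p6 O@[OXX/OOX/XOX] terminal -1; root [.../O../XOX] d5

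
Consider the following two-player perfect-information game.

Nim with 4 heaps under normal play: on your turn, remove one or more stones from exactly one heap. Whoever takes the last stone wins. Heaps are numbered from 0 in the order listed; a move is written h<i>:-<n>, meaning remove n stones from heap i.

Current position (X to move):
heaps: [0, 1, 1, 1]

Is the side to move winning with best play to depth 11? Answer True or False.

p1 X@[(0,1,1,1)]: h1:-1[(0,0,1,1)]+1* h2:-1[(0,1,0,1)]+1 h3:-1[(0,1,1,0)]+1
p2 O@[(0,0,1,1)]: h2:-1[(0,0,0,1)]-1* h3:-1[(0,0,1,0)]-1
p3 X@[(0,0,0,1)]: h3:-1[(0,0,0,0)]+1*
p4 O@[(0,0,0,0)] terminal -1; root [(0,1,1,1)] d11

X winning at [(0,1,1,1)]: True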